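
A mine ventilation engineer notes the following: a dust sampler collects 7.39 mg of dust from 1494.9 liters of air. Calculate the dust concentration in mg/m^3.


Convert liters to m^3: 1 m^3 = 1000 L
Concentration = mass / volume * 1000
= 7.39 / 1494.9 * 1000
= 0.00494347448 * 1000
= 4.9435 mg/m^3

4.9435 mg/m^3


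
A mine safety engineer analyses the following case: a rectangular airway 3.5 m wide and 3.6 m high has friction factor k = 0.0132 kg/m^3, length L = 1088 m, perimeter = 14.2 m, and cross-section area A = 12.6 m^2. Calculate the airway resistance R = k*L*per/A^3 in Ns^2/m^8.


Compute the numerator:
k * L * per = 0.0132 * 1088 * 14.2
= 203.93472
Compute the denominator:
A^3 = 12.6^3 = 2000.376
Resistance:
R = 203.93472 / 2000.376
= 0.1019 Ns^2/m^8

0.1019 Ns^2/m^8


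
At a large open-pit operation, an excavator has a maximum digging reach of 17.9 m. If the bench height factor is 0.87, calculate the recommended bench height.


Bench height = reach * factor
= 17.9 * 0.87
= 15.573 m

15.573 m


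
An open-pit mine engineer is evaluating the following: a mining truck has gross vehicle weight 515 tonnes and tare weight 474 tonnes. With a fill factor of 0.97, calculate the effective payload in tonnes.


39.77 tonnes

Maximum payload = gross - tare
= 515 - 474 = 41 tonnes
Effective payload = max payload * fill factor
= 41 * 0.97
= 39.77 tonnes


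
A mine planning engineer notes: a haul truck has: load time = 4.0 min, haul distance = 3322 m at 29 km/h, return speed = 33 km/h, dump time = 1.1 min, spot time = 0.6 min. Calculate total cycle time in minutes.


Convert haul speed to m/min: 29 * 1000/60 = 483.3333333 m/min
Haul time = 3322 / 483.3333333 = 6.873103448 min
Convert return speed to m/min: 33 * 1000/60 = 550 m/min
Return time = 3322 / 550 = 6.04 min
Total cycle time:
= 4.0 + 6.873103448 + 1.1 + 6.04 + 0.6
= 18.6131 min

18.6131 min


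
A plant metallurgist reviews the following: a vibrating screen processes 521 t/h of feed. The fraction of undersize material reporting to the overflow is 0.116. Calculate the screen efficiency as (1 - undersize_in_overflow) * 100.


88.4%

Screen efficiency = (1 - fraction of undersize in overflow) * 100
= (1 - 0.116) * 100
= 0.884 * 100
= 88.4%


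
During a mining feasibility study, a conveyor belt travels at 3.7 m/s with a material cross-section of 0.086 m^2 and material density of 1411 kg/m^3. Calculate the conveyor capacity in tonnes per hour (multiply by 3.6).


1616.3287 t/h

Volumetric flow = speed * area
= 3.7 * 0.086 = 0.3182 m^3/s
Mass flow = volumetric * density
= 0.3182 * 1411 = 448.9802 kg/s
Convert to t/h: multiply by 3.6
Capacity = 448.9802 * 3.6
= 1616.3287 t/h


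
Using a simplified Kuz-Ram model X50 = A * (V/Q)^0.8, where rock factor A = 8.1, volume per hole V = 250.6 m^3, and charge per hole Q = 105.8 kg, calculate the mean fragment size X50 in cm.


16.1466 cm

Compute V/Q:
V/Q = 250.6 / 105.8 = 2.368620038
Raise to the power 0.8:
(V/Q)^0.8 = 2.368620038^0.8 = 1.993408561
Multiply by A:
X50 = 8.1 * 1.993408561
= 16.1466 cm


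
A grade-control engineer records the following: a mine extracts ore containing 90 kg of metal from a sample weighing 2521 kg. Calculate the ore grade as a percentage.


Ore grade = (metal mass / ore mass) * 100
= (90 / 2521) * 100
= 0.035700119 * 100
= 3.57%

3.57%


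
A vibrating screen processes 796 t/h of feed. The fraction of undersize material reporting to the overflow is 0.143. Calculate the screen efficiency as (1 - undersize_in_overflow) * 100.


Screen efficiency = (1 - fraction of undersize in overflow) * 100
= (1 - 0.143) * 100
= 0.857 * 100
= 85.7%

85.7%


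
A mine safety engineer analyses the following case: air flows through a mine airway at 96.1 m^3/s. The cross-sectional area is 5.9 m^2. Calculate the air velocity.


Velocity = flow rate / cross-sectional area
= 96.1 / 5.9
= 16.2881 m/s

16.2881 m/s


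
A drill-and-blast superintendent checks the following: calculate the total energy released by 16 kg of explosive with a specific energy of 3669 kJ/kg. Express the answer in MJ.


Energy = mass * specific_energy / 1000
= 16 * 3669 / 1000
= 58704 / 1000
= 58.704 MJ

58.704 MJ


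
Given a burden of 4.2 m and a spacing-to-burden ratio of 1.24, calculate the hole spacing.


Spacing = burden * ratio
= 4.2 * 1.24
= 5.208 m

5.208 m


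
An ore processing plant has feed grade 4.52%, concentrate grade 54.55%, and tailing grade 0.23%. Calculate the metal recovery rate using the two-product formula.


Using the two-product formula:
R = 100 * c * (f - t) / (f * (c - t))
Numerator = 100 * 54.55 * (4.52 - 0.23)
= 100 * 54.55 * 4.29
= 23401.95
Denominator = 4.52 * (54.55 - 0.23)
= 4.52 * 54.32
= 245.5264
R = 23401.95 / 245.5264
= 95.3134%

95.3134%


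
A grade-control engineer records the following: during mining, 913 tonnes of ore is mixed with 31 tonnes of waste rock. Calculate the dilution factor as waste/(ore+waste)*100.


3.2839%

Total material = ore + waste
= 913 + 31 = 944 tonnes
Dilution = waste / total * 100
= 31 / 944 * 100
= 0.03283898305 * 100
= 3.2839%


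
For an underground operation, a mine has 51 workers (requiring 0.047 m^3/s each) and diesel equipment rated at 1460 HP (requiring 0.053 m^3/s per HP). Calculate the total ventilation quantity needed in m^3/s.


Airflow for workers:
Q_people = 51 * 0.047 = 2.397 m^3/s
Airflow for diesel equipment:
Q_diesel = 1460 * 0.053 = 77.38 m^3/s
Total ventilation:
Q_total = 2.397 + 77.38
= 79.777 m^3/s

79.777 m^3/s


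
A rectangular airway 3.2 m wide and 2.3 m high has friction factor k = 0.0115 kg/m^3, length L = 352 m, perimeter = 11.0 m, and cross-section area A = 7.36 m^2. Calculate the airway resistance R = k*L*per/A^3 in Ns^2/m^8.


0.1117 Ns^2/m^8

Compute the numerator:
k * L * per = 0.0115 * 352 * 11.0
= 44.528
Compute the denominator:
A^3 = 7.36^3 = 398.688256
Resistance:
R = 44.528 / 398.688256
= 0.1117 Ns^2/m^8


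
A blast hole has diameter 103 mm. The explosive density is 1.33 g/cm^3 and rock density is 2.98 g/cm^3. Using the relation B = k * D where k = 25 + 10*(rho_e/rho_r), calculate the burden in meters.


First, compute k:
rho_e / rho_r = 1.33 / 2.98 = 0.4463087248
k = 25 + 10 * 0.4463087248 = 29.46308725
Then, compute burden:
B = k * D / 1000 = 29.46308725 * 103 / 1000
= 3034.697987 / 1000
= 3.0347 m

3.0347 m


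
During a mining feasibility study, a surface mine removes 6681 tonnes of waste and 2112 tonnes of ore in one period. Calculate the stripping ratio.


3.1634

Stripping ratio = waste tonnage / ore tonnage
= 6681 / 2112
= 3.1634


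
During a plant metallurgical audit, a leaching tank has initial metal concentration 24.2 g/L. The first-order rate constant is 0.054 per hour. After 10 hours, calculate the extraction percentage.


Compute the exponent:
-k * t = -0.054 * 10 = -0.54
Remaining concentration:
C = 24.2 * exp(-0.54)
= 24.2 * 0.5827482524
= 14.10250771 g/L
Extracted = 24.2 - 14.10250771 = 10.09749229 g/L
Extraction % = 10.09749229 / 24.2 * 100
= 41.7252%

41.7252%


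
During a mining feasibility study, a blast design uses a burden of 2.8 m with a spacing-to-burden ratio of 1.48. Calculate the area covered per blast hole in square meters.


First, find the spacing:
Spacing = burden * ratio = 2.8 * 1.48
= 4.144 m
Then, calculate the area:
Area = burden * spacing = 2.8 * 4.144
= 11.6032 m^2

11.6032 m^2


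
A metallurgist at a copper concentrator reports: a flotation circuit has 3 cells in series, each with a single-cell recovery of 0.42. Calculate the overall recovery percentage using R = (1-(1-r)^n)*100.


80.4888%

Complement of single-cell recovery:
1 - r = 1 - 0.42 = 0.58
Raise to power n:
(1 - r)^3 = 0.58^3 = 0.195112
Overall recovery:
R = (1 - 0.195112) * 100
= 80.4888%


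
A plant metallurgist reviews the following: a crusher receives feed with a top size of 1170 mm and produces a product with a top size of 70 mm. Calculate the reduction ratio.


Reduction ratio = feed size / product size
= 1170 / 70
= 16.7143

16.7143


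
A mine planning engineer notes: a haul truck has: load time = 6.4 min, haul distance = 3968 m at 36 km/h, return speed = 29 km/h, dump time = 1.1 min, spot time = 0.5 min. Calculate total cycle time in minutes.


Convert haul speed to m/min: 36 * 1000/60 = 600 m/min
Haul time = 3968 / 600 = 6.613333333 min
Convert return speed to m/min: 29 * 1000/60 = 483.3333333 m/min
Return time = 3968 / 483.3333333 = 8.209655172 min
Total cycle time:
= 6.4 + 6.613333333 + 1.1 + 8.209655172 + 0.5
= 22.823 min

22.823 min


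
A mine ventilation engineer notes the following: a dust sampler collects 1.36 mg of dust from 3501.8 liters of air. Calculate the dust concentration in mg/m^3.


Convert liters to m^3: 1 m^3 = 1000 L
Concentration = mass / volume * 1000
= 1.36 / 3501.8 * 1000
= 0.0003883716946 * 1000
= 0.3884 mg/m^3

0.3884 mg/m^3


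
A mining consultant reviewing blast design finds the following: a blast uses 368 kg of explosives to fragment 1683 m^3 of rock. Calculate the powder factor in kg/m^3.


Powder factor = explosive mass / rock volume
= 368 / 1683
= 0.2187 kg/m^3

0.2187 kg/m^3


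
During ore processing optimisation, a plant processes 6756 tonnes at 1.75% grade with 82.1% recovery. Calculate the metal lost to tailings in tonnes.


21.1632 tonnes

Total metal in feed:
= 6756 * 1.75 / 100 = 118.23 tonnes
Metal recovered:
= 118.23 * 82.1 / 100 = 97.06683 tonnes
Metal lost to tailings:
= 118.23 - 97.06683
= 21.1632 tonnes


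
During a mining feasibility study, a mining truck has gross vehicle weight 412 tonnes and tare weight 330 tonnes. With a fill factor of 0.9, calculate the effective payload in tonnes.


Maximum payload = gross - tare
= 412 - 330 = 82 tonnes
Effective payload = max payload * fill factor
= 82 * 0.9
= 73.8 tonnes

73.8 tonnes


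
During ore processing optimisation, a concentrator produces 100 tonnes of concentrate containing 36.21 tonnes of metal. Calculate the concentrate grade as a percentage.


36.21%

Grade = (metal in concentrate / concentrate mass) * 100
= (36.21 / 100) * 100
= 0.3621 * 100
= 36.21%


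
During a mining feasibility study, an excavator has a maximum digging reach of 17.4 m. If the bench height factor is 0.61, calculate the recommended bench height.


Bench height = reach * factor
= 17.4 * 0.61
= 10.614 m

10.614 m


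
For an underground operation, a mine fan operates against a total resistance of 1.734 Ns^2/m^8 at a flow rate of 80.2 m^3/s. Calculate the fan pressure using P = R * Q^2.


11153.1574 Pa

Compute Q^2:
Q^2 = 80.2^2 = 6432.04
Compute pressure:
P = R * Q^2 = 1.734 * 6432.04
= 11153.1574 Pa


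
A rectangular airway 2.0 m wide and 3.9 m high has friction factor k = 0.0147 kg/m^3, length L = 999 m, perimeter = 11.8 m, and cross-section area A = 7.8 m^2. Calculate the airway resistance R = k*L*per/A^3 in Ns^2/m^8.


0.3652 Ns^2/m^8

Compute the numerator:
k * L * per = 0.0147 * 999 * 11.8
= 173.28654
Compute the denominator:
A^3 = 7.8^3 = 474.552
Resistance:
R = 173.28654 / 474.552
= 0.3652 Ns^2/m^8


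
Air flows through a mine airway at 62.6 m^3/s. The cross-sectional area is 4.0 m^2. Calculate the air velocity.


Velocity = flow rate / cross-sectional area
= 62.6 / 4.0
= 15.65 m/s

15.65 m/s


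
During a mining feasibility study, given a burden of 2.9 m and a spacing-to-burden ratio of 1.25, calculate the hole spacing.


3.625 m

Spacing = burden * ratio
= 2.9 * 1.25
= 3.625 m


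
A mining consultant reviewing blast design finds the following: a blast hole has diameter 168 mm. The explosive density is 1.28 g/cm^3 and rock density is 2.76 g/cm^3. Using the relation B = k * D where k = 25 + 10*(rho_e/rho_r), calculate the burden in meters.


First, compute k:
rho_e / rho_r = 1.28 / 2.76 = 0.4637681159
k = 25 + 10 * 0.4637681159 = 29.63768116
Then, compute burden:
B = k * D / 1000 = 29.63768116 * 168 / 1000
= 4979.130435 / 1000
= 4.9791 m

4.9791 m


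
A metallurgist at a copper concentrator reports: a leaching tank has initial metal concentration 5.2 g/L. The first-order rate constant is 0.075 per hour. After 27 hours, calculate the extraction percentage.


Compute the exponent:
-k * t = -0.075 * 27 = -2.025
Remaining concentration:
C = 5.2 * exp(-2.025)
= 5.2 * 0.1319938432
= 0.6863679846 g/L
Extracted = 5.2 - 0.6863679846 = 4.513632015 g/L
Extraction % = 4.513632015 / 5.2 * 100
= 86.8006%

86.8006%


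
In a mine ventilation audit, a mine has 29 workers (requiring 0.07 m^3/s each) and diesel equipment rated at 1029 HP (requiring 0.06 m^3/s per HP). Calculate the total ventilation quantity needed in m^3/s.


Airflow for workers:
Q_people = 29 * 0.07 = 2.03 m^3/s
Airflow for diesel equipment:
Q_diesel = 1029 * 0.06 = 61.74 m^3/s
Total ventilation:
Q_total = 2.03 + 61.74
= 63.77 m^3/s

63.77 m^3/s


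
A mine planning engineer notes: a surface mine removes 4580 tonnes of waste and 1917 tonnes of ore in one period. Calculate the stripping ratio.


Stripping ratio = waste tonnage / ore tonnage
= 4580 / 1917
= 2.3891

2.3891


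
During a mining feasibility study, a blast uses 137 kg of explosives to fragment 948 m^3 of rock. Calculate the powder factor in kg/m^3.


0.1445 kg/m^3

Powder factor = explosive mass / rock volume
= 137 / 948
= 0.1445 kg/m^3


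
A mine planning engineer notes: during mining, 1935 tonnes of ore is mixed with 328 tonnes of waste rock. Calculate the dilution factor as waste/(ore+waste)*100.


14.494%

Total material = ore + waste
= 1935 + 328 = 2263 tonnes
Dilution = waste / total * 100
= 328 / 2263 * 100
= 0.1449403447 * 100
= 14.494%


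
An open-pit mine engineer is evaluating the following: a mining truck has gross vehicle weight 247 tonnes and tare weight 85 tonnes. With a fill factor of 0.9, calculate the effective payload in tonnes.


Maximum payload = gross - tare
= 247 - 85 = 162 tonnes
Effective payload = max payload * fill factor
= 162 * 0.9
= 145.8 tonnes

145.8 tonnes


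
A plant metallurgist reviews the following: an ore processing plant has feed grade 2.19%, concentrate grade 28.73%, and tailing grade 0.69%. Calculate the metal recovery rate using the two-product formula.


Using the two-product formula:
R = 100 * c * (f - t) / (f * (c - t))
Numerator = 100 * 28.73 * (2.19 - 0.69)
= 100 * 28.73 * 1.5
= 4309.5
Denominator = 2.19 * (28.73 - 0.69)
= 2.19 * 28.04
= 61.4076
R = 4309.5 / 61.4076
= 70.1786%

70.1786%


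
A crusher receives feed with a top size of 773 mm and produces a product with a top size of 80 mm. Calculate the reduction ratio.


9.6625

Reduction ratio = feed size / product size
= 773 / 80
= 9.6625


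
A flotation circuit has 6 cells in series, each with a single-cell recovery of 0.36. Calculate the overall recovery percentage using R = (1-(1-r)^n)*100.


93.1281%

Complement of single-cell recovery:
1 - r = 1 - 0.36 = 0.64
Raise to power n:
(1 - r)^6 = 0.64^6 = 0.06871947674
Overall recovery:
R = (1 - 0.06871947674) * 100
= 93.1281%


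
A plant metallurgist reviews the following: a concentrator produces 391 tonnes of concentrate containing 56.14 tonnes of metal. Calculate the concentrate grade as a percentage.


14.3581%

Grade = (metal in concentrate / concentrate mass) * 100
= (56.14 / 391) * 100
= 0.1435805627 * 100
= 14.3581%


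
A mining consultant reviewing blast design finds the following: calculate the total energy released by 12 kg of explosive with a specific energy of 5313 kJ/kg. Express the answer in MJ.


Energy = mass * specific_energy / 1000
= 12 * 5313 / 1000
= 63756 / 1000
= 63.756 MJ

63.756 MJ


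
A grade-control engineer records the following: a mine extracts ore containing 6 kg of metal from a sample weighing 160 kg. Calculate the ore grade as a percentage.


3.75%

Ore grade = (metal mass / ore mass) * 100
= (6 / 160) * 100
= 0.0375 * 100
= 3.75%


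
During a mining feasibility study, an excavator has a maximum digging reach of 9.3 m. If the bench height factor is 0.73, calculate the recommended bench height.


Bench height = reach * factor
= 9.3 * 0.73
= 6.789 m

6.789 m


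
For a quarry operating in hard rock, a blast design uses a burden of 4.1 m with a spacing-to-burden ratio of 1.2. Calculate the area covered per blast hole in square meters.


First, find the spacing:
Spacing = burden * ratio = 4.1 * 1.2
= 4.92 m
Then, calculate the area:
Area = burden * spacing = 4.1 * 4.92
= 20.172 m^2

20.172 m^2


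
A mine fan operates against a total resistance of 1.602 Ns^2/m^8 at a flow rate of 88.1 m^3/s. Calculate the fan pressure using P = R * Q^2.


Compute Q^2:
Q^2 = 88.1^2 = 7761.61
Compute pressure:
P = R * Q^2 = 1.602 * 7761.61
= 12434.0992 Pa

12434.0992 Pa


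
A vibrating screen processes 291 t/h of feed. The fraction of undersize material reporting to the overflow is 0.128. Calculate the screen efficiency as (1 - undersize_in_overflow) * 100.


Screen efficiency = (1 - fraction of undersize in overflow) * 100
= (1 - 0.128) * 100
= 0.872 * 100
= 87.2%

87.2%


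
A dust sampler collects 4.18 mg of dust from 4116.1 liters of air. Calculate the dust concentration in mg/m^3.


1.0155 mg/m^3

Convert liters to m^3: 1 m^3 = 1000 L
Concentration = mass / volume * 1000
= 4.18 / 4116.1 * 1000
= 0.001015524404 * 1000
= 1.0155 mg/m^3


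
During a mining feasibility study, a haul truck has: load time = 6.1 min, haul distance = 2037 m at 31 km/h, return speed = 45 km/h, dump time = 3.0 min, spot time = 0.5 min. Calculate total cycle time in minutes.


16.2586 min

Convert haul speed to m/min: 31 * 1000/60 = 516.6666667 m/min
Haul time = 2037 / 516.6666667 = 3.942580645 min
Convert return speed to m/min: 45 * 1000/60 = 750 m/min
Return time = 2037 / 750 = 2.716 min
Total cycle time:
= 6.1 + 3.942580645 + 3.0 + 2.716 + 0.5
= 16.2586 min


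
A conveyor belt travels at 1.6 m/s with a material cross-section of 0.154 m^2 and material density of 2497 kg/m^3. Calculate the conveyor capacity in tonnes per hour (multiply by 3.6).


Volumetric flow = speed * area
= 1.6 * 0.154 = 0.2464 m^3/s
Mass flow = volumetric * density
= 0.2464 * 2497 = 615.2608 kg/s
Convert to t/h: multiply by 3.6
Capacity = 615.2608 * 3.6
= 2214.9389 t/h

2214.9389 t/h


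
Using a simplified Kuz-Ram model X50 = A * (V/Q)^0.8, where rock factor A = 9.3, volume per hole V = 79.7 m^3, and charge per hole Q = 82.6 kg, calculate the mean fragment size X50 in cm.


Compute V/Q:
V/Q = 79.7 / 82.6 = 0.9648910412
Raise to the power 0.8:
(V/Q)^0.8 = 0.9648910412^0.8 = 0.9718128096
Multiply by A:
X50 = 9.3 * 0.9718128096
= 9.0379 cm

9.0379 cm


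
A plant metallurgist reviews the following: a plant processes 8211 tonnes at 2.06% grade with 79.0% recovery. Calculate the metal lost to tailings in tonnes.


35.5208 tonnes

Total metal in feed:
= 8211 * 2.06 / 100 = 169.1466 tonnes
Metal recovered:
= 169.1466 * 79.0 / 100 = 133.625814 tonnes
Metal lost to tailings:
= 169.1466 - 133.625814
= 35.5208 tonnes


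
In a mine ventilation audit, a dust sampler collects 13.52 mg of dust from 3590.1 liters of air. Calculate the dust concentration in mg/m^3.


3.7659 mg/m^3

Convert liters to m^3: 1 m^3 = 1000 L
Concentration = mass / volume * 1000
= 13.52 / 3590.1 * 1000
= 0.003765911813 * 1000
= 3.7659 mg/m^3


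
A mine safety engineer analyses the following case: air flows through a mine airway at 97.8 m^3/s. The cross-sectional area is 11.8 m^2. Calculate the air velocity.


8.2881 m/s

Velocity = flow rate / cross-sectional area
= 97.8 / 11.8
= 8.2881 m/s


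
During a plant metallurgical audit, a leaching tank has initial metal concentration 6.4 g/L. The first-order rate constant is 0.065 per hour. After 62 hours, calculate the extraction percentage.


98.2226%

Compute the exponent:
-k * t = -0.065 * 62 = -4.03
Remaining concentration:
C = 6.4 * exp(-4.03)
= 6.4 * 0.01777432995
= 0.1137557117 g/L
Extracted = 6.4 - 0.1137557117 = 6.286244288 g/L
Extraction % = 6.286244288 / 6.4 * 100
= 98.2226%


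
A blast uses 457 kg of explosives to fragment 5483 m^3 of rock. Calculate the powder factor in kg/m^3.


0.0833 kg/m^3

Powder factor = explosive mass / rock volume
= 457 / 5483
= 0.0833 kg/m^3


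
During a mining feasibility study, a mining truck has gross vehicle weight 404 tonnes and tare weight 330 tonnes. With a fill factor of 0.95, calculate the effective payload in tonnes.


70.3 tonnes

Maximum payload = gross - tare
= 404 - 330 = 74 tonnes
Effective payload = max payload * fill factor
= 74 * 0.95
= 70.3 tonnes


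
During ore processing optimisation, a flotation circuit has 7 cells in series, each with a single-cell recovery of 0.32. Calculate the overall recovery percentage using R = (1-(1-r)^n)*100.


93.277%

Complement of single-cell recovery:
1 - r = 1 - 0.32 = 0.68
Raise to power n:
(1 - r)^7 = 0.68^7 = 0.06722988818
Overall recovery:
R = (1 - 0.06722988818) * 100
= 93.277%


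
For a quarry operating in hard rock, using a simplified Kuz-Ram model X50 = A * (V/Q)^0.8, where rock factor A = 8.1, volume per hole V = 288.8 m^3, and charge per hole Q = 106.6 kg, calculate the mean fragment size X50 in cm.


Compute V/Q:
V/Q = 288.8 / 106.6 = 2.709193246
Raise to the power 0.8:
(V/Q)^0.8 = 2.709193246^0.8 = 2.219586054
Multiply by A:
X50 = 8.1 * 2.219586054
= 17.9786 cm

17.9786 cm


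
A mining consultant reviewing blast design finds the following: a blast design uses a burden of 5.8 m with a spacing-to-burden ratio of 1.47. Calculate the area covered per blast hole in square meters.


49.4508 m^2

First, find the spacing:
Spacing = burden * ratio = 5.8 * 1.47
= 8.526 m
Then, calculate the area:
Area = burden * spacing = 5.8 * 8.526
= 49.4508 m^2


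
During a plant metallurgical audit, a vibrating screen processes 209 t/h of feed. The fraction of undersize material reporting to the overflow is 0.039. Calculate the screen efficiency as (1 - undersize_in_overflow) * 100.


Screen efficiency = (1 - fraction of undersize in overflow) * 100
= (1 - 0.039) * 100
= 0.961 * 100
= 96.1%

96.1%


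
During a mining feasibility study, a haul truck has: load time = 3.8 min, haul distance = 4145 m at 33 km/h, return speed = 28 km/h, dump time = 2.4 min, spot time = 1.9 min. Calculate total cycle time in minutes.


Convert haul speed to m/min: 33 * 1000/60 = 550 m/min
Haul time = 4145 / 550 = 7.536363636 min
Convert return speed to m/min: 28 * 1000/60 = 466.6666667 m/min
Return time = 4145 / 466.6666667 = 8.882142857 min
Total cycle time:
= 3.8 + 7.536363636 + 2.4 + 8.882142857 + 1.9
= 24.5185 min

24.5185 min


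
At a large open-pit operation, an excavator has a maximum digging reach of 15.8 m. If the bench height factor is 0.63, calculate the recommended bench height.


Bench height = reach * factor
= 15.8 * 0.63
= 9.954 m

9.954 m


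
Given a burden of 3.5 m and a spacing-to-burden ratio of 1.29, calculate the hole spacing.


4.515 m

Spacing = burden * ratio
= 3.5 * 1.29
= 4.515 m


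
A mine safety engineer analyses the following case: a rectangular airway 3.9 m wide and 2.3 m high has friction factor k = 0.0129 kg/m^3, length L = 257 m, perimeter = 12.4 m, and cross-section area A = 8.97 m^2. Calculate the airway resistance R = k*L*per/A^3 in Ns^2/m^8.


0.057 Ns^2/m^8

Compute the numerator:
k * L * per = 0.0129 * 257 * 12.4
= 41.10972
Compute the denominator:
A^3 = 8.97^3 = 721.734273
Resistance:
R = 41.10972 / 721.734273
= 0.057 Ns^2/m^8


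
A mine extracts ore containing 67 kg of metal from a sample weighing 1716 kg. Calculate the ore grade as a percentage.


Ore grade = (metal mass / ore mass) * 100
= (67 / 1716) * 100
= 0.03904428904 * 100
= 3.9044%

3.9044%


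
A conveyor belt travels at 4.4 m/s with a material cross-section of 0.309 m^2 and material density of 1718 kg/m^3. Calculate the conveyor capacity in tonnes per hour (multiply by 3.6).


Volumetric flow = speed * area
= 4.4 * 0.309 = 1.3596 m^3/s
Mass flow = volumetric * density
= 1.3596 * 1718 = 2335.7928 kg/s
Convert to t/h: multiply by 3.6
Capacity = 2335.7928 * 3.6
= 8408.8541 t/h

8408.8541 t/h


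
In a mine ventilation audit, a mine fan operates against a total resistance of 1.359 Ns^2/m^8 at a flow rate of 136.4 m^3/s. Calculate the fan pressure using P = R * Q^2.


25284.1406 Pa

Compute Q^2:
Q^2 = 136.4^2 = 18604.96
Compute pressure:
P = R * Q^2 = 1.359 * 18604.96
= 25284.1406 Pa


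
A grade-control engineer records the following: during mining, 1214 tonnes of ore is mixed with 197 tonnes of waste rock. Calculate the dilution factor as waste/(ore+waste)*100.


Total material = ore + waste
= 1214 + 197 = 1411 tonnes
Dilution = waste / total * 100
= 197 / 1411 * 100
= 0.1396172927 * 100
= 13.9617%

13.9617%


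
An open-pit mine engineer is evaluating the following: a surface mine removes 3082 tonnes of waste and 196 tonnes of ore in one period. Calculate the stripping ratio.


15.7245

Stripping ratio = waste tonnage / ore tonnage
= 3082 / 196
= 15.7245


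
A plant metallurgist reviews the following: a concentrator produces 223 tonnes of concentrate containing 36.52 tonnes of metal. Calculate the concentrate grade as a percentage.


Grade = (metal in concentrate / concentrate mass) * 100
= (36.52 / 223) * 100
= 0.1637668161 * 100
= 16.3767%

16.3767%


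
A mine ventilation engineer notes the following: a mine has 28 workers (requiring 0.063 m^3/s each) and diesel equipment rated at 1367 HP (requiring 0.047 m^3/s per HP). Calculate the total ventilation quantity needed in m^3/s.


66.013 m^3/s

Airflow for workers:
Q_people = 28 * 0.063 = 1.764 m^3/s
Airflow for diesel equipment:
Q_diesel = 1367 * 0.047 = 64.249 m^3/s
Total ventilation:
Q_total = 1.764 + 64.249
= 66.013 m^3/s


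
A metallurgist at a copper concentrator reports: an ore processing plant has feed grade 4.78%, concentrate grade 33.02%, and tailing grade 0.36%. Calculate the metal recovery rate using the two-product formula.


Using the two-product formula:
R = 100 * c * (f - t) / (f * (c - t))
Numerator = 100 * 33.02 * (4.78 - 0.36)
= 100 * 33.02 * 4.42
= 14594.84
Denominator = 4.78 * (33.02 - 0.36)
= 4.78 * 32.66
= 156.1148
R = 14594.84 / 156.1148
= 93.4879%

93.4879%


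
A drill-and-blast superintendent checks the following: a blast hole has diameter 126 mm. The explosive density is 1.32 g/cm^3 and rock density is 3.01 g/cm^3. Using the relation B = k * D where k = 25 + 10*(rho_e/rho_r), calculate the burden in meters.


3.7026 m

First, compute k:
rho_e / rho_r = 1.32 / 3.01 = 0.438538206
k = 25 + 10 * 0.438538206 = 29.38538206
Then, compute burden:
B = k * D / 1000 = 29.38538206 * 126 / 1000
= 3702.55814 / 1000
= 3.7026 m


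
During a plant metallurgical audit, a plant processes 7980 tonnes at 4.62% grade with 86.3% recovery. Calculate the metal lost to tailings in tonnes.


50.5086 tonnes

Total metal in feed:
= 7980 * 4.62 / 100 = 368.676 tonnes
Metal recovered:
= 368.676 * 86.3 / 100 = 318.167388 tonnes
Metal lost to tailings:
= 368.676 - 318.167388
= 50.5086 tonnes


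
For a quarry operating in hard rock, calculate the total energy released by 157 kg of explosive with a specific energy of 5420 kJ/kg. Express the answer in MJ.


Energy = mass * specific_energy / 1000
= 157 * 5420 / 1000
= 850940 / 1000
= 850.94 MJ

850.94 MJ


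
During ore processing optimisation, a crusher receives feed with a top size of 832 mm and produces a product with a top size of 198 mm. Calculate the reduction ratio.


4.202

Reduction ratio = feed size / product size
= 832 / 198
= 4.202


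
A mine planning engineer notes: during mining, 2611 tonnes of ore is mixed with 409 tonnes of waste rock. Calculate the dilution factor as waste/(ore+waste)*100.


Total material = ore + waste
= 2611 + 409 = 3020 tonnes
Dilution = waste / total * 100
= 409 / 3020 * 100
= 0.1354304636 * 100
= 13.543%

13.543%


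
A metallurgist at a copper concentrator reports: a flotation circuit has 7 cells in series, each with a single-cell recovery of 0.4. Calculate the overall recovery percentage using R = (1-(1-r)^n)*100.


Complement of single-cell recovery:
1 - r = 1 - 0.4 = 0.6
Raise to power n:
(1 - r)^7 = 0.6^7 = 0.0279936
Overall recovery:
R = (1 - 0.0279936) * 100
= 97.2006%

97.2006%


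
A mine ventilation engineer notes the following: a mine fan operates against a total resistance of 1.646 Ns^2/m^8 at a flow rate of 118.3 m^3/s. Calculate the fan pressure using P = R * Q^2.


23035.5889 Pa

Compute Q^2:
Q^2 = 118.3^2 = 13994.89
Compute pressure:
P = R * Q^2 = 1.646 * 13994.89
= 23035.5889 Pa


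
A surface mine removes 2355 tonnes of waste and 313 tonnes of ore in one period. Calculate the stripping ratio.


Stripping ratio = waste tonnage / ore tonnage
= 2355 / 313
= 7.524

7.524


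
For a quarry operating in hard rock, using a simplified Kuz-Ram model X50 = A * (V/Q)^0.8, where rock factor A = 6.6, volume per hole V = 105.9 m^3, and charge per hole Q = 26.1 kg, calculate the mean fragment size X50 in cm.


Compute V/Q:
V/Q = 105.9 / 26.1 = 4.057471264
Raise to the power 0.8:
(V/Q)^0.8 = 4.057471264^0.8 = 3.066227414
Multiply by A:
X50 = 6.6 * 3.066227414
= 20.2371 cm

20.2371 cm


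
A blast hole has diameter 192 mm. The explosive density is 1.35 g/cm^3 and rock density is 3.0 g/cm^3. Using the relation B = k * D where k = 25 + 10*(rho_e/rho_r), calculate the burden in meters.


5.664 m

First, compute k:
rho_e / rho_r = 1.35 / 3.0 = 0.45
k = 25 + 10 * 0.45 = 29.5
Then, compute burden:
B = k * D / 1000 = 29.5 * 192 / 1000
= 5664 / 1000
= 5.664 m


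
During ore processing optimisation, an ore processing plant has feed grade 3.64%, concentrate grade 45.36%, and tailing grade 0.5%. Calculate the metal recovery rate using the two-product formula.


87.2252%

Using the two-product formula:
R = 100 * c * (f - t) / (f * (c - t))
Numerator = 100 * 45.36 * (3.64 - 0.5)
= 100 * 45.36 * 3.14
= 14243.04
Denominator = 3.64 * (45.36 - 0.5)
= 3.64 * 44.86
= 163.2904
R = 14243.04 / 163.2904
= 87.2252%


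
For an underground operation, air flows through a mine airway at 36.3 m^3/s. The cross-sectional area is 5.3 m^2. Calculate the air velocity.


Velocity = flow rate / cross-sectional area
= 36.3 / 5.3
= 6.8491 m/s

6.8491 m/s


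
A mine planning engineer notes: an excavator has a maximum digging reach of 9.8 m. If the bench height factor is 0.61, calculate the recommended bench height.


5.978 m

Bench height = reach * factor
= 9.8 * 0.61
= 5.978 m


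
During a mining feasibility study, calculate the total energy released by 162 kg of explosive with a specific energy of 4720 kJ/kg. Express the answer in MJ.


764.64 MJ

Energy = mass * specific_energy / 1000
= 162 * 4720 / 1000
= 764640 / 1000
= 764.64 MJ


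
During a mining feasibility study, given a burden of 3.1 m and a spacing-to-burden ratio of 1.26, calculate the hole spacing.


3.906 m

Spacing = burden * ratio
= 3.1 * 1.26
= 3.906 m


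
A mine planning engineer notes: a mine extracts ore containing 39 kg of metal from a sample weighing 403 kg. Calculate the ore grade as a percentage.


Ore grade = (metal mass / ore mass) * 100
= (39 / 403) * 100
= 0.09677419355 * 100
= 9.6774%

9.6774%


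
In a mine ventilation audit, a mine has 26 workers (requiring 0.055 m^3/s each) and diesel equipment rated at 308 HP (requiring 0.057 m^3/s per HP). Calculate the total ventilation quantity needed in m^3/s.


18.986 m^3/s

Airflow for workers:
Q_people = 26 * 0.055 = 1.43 m^3/s
Airflow for diesel equipment:
Q_diesel = 308 * 0.057 = 17.556 m^3/s
Total ventilation:
Q_total = 1.43 + 17.556
= 18.986 m^3/s


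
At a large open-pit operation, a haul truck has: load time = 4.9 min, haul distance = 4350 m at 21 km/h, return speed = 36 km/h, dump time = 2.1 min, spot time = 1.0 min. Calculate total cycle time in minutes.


Convert haul speed to m/min: 21 * 1000/60 = 350 m/min
Haul time = 4350 / 350 = 12.42857143 min
Convert return speed to m/min: 36 * 1000/60 = 600 m/min
Return time = 4350 / 600 = 7.25 min
Total cycle time:
= 4.9 + 12.42857143 + 2.1 + 7.25 + 1.0
= 27.6786 min

27.6786 min


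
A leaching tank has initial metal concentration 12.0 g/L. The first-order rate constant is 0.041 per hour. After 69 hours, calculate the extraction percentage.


Compute the exponent:
-k * t = -0.041 * 69 = -2.829
Remaining concentration:
C = 12.0 * exp(-2.829)
= 12.0 * 0.05907189604
= 0.7088627525 g/L
Extracted = 12.0 - 0.7088627525 = 11.29113725 g/L
Extraction % = 11.29113725 / 12.0 * 100
= 94.0928%

94.0928%


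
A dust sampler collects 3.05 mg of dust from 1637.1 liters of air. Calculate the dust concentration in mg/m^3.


1.8631 mg/m^3

Convert liters to m^3: 1 m^3 = 1000 L
Concentration = mass / volume * 1000
= 3.05 / 1637.1 * 1000
= 0.001863050516 * 1000
= 1.8631 mg/m^3


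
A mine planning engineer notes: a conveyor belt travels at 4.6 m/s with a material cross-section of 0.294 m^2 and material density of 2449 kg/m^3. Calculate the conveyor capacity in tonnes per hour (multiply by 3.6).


11923.2994 t/h

Volumetric flow = speed * area
= 4.6 * 0.294 = 1.3524 m^3/s
Mass flow = volumetric * density
= 1.3524 * 2449 = 3312.0276 kg/s
Convert to t/h: multiply by 3.6
Capacity = 3312.0276 * 3.6
= 11923.2994 t/h


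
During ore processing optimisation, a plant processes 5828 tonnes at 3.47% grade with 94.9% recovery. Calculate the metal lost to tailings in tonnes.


10.3138 tonnes

Total metal in feed:
= 5828 * 3.47 / 100 = 202.2316 tonnes
Metal recovered:
= 202.2316 * 94.9 / 100 = 191.9177884 tonnes
Metal lost to tailings:
= 202.2316 - 191.9177884
= 10.3138 tonnes


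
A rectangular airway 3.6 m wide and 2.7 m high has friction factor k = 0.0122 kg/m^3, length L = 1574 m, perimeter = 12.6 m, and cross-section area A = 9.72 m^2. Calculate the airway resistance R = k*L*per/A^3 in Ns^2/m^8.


Compute the numerator:
k * L * per = 0.0122 * 1574 * 12.6
= 241.95528
Compute the denominator:
A^3 = 9.72^3 = 918.330048
Resistance:
R = 241.95528 / 918.330048
= 0.2635 Ns^2/m^8

0.2635 Ns^2/m^8


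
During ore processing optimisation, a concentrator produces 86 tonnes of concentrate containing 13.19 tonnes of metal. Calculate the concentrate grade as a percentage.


Grade = (metal in concentrate / concentrate mass) * 100
= (13.19 / 86) * 100
= 0.153372093 * 100
= 15.3372%

15.3372%


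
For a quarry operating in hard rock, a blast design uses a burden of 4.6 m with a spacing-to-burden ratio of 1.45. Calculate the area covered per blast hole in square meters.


30.682 m^2

First, find the spacing:
Spacing = burden * ratio = 4.6 * 1.45
= 6.67 m
Then, calculate the area:
Area = burden * spacing = 4.6 * 6.67
= 30.682 m^2


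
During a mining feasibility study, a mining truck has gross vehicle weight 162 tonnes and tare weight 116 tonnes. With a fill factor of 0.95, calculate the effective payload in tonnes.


43.7 tonnes

Maximum payload = gross - tare
= 162 - 116 = 46 tonnes
Effective payload = max payload * fill factor
= 46 * 0.95
= 43.7 tonnes


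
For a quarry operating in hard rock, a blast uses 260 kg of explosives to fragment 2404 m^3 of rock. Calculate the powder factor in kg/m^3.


0.1082 kg/m^3

Powder factor = explosive mass / rock volume
= 260 / 2404
= 0.1082 kg/m^3


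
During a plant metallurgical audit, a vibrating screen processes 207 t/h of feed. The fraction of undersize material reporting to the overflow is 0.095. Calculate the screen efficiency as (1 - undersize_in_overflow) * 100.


90.5%

Screen efficiency = (1 - fraction of undersize in overflow) * 100
= (1 - 0.095) * 100
= 0.905 * 100
= 90.5%


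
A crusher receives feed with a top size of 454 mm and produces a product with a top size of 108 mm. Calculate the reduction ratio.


4.2037

Reduction ratio = feed size / product size
= 454 / 108
= 4.2037


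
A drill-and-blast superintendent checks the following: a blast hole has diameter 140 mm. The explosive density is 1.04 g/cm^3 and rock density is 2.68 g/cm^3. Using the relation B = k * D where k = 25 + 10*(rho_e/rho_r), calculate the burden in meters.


First, compute k:
rho_e / rho_r = 1.04 / 2.68 = 0.3880597015
k = 25 + 10 * 0.3880597015 = 28.88059701
Then, compute burden:
B = k * D / 1000 = 28.88059701 * 140 / 1000
= 4043.283582 / 1000
= 4.0433 m

4.0433 m


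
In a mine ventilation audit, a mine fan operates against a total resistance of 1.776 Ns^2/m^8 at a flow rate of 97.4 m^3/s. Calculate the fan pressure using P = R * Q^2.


Compute Q^2:
Q^2 = 97.4^2 = 9486.76
Compute pressure:
P = R * Q^2 = 1.776 * 9486.76
= 16848.4858 Pa

16848.4858 Pa


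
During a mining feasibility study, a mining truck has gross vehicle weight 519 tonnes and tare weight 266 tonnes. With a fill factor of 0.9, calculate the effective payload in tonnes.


227.7 tonnes

Maximum payload = gross - tare
= 519 - 266 = 253 tonnes
Effective payload = max payload * fill factor
= 253 * 0.9
= 227.7 tonnes


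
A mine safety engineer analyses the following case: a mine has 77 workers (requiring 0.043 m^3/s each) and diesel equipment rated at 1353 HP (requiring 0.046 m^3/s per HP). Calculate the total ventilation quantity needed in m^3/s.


65.549 m^3/s

Airflow for workers:
Q_people = 77 * 0.043 = 3.311 m^3/s
Airflow for diesel equipment:
Q_diesel = 1353 * 0.046 = 62.238 m^3/s
Total ventilation:
Q_total = 3.311 + 62.238
= 65.549 m^3/s


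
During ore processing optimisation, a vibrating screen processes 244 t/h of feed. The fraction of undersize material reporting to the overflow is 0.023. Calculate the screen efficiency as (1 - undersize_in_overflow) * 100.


Screen efficiency = (1 - fraction of undersize in overflow) * 100
= (1 - 0.023) * 100
= 0.977 * 100
= 97.7%

97.7%


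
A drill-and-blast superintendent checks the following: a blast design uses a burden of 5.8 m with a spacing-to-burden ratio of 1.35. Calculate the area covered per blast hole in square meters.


45.414 m^2

First, find the spacing:
Spacing = burden * ratio = 5.8 * 1.35
= 7.83 m
Then, calculate the area:
Area = burden * spacing = 5.8 * 7.83
= 45.414 m^2


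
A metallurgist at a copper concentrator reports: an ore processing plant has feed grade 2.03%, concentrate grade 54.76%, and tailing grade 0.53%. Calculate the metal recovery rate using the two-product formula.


Using the two-product formula:
R = 100 * c * (f - t) / (f * (c - t))
Numerator = 100 * 54.76 * (2.03 - 0.53)
= 100 * 54.76 * 1.5
= 8214.0
Denominator = 2.03 * (54.76 - 0.53)
= 2.03 * 54.23
= 110.0869
R = 8214.0 / 110.0869
= 74.6138%

74.6138%


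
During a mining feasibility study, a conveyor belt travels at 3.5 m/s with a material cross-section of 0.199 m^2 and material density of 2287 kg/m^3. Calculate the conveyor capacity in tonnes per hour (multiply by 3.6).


Volumetric flow = speed * area
= 3.5 * 0.199 = 0.6965 m^3/s
Mass flow = volumetric * density
= 0.6965 * 2287 = 1592.8955 kg/s
Convert to t/h: multiply by 3.6
Capacity = 1592.8955 * 3.6
= 5734.4238 t/h

5734.4238 t/h


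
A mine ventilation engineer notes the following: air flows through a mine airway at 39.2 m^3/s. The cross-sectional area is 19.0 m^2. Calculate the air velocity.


2.0632 m/s

Velocity = flow rate / cross-sectional area
= 39.2 / 19.0
= 2.0632 m/s


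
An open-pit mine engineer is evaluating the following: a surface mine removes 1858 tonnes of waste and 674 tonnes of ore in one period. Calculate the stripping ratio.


2.7567

Stripping ratio = waste tonnage / ore tonnage
= 1858 / 674
= 2.7567


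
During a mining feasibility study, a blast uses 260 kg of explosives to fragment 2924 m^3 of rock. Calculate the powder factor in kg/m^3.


Powder factor = explosive mass / rock volume
= 260 / 2924
= 0.0889 kg/m^3

0.0889 kg/m^3


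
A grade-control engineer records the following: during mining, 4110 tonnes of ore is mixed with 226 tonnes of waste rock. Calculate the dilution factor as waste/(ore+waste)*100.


Total material = ore + waste
= 4110 + 226 = 4336 tonnes
Dilution = waste / total * 100
= 226 / 4336 * 100
= 0.05212177122 * 100
= 5.2122%

5.2122%
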